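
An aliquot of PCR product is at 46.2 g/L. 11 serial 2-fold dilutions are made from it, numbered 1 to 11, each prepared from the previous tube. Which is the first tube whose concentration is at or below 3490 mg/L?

Tube n has concentration 46.2 g/L / 2ⁿ.
Need 2ⁿ ≥ 46.2 g/L / 3490 mg/L = 13.2, so n ≥ 3.73.
First such tube: n = 4.

tube 4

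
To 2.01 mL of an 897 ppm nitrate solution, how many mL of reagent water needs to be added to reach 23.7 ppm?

V₂ = C₁V₁/C₂ = 897 × 2.01 / 23.7 = 76.1 mL.
Diluent to add = V₂ − V₁ = 76.1 − 2.01 = 74.1 mL.

74.1 mL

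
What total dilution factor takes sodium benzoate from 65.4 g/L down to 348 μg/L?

1.88 × 10⁵

Factor = C₀/C_target = 65.4 g/L / 348 μg/L = 1.88 × 10⁵.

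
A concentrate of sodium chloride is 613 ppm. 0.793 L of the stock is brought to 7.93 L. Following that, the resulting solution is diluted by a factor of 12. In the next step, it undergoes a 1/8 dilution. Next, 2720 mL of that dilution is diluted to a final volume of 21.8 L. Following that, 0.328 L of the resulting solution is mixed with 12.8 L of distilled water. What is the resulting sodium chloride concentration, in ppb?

1.99 ppb

Overall dilution factor = 10 × 12 × 8 × 8.015 × 40.02 = 3.08 × 10⁵.
613 ppm / 3.08 × 10⁵ = 1.99 × 10⁻³ ppm = 1.99 ppb.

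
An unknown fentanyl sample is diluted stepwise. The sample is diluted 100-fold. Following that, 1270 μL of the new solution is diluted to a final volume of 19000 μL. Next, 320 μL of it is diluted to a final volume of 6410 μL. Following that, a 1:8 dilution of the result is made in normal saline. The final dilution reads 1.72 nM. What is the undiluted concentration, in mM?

Overall dilution factor = 100 × 14.96 × 20.03 × 8 = 2.40 × 10⁵.
Original = 1.72 nM × 2.40 × 10⁵ = 4.12 × 10⁵ nM = 0.412 mM.

0.412 mM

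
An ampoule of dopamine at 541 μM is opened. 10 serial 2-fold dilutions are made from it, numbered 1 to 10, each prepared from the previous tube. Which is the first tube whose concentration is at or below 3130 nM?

tube 8

Tube n has concentration 541 μM / 2ⁿ.
Need 2ⁿ ≥ 541 μM / 3130 nM = 173, so n ≥ 7.43.
First such tube: n = 8.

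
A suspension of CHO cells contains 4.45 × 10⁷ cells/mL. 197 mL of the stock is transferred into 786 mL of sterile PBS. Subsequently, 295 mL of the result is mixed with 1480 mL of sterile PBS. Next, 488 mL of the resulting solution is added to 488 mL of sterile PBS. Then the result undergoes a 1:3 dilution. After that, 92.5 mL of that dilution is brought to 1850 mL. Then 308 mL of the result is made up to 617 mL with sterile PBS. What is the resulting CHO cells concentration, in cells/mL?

6170 cells/mL

Overall dilution factor = 4.990 × 6.017 × 2 × 3 × 20 × 2.003 = 7217.
4.45 × 10⁷ cells/mL / 7217 = 6170 cells/mL.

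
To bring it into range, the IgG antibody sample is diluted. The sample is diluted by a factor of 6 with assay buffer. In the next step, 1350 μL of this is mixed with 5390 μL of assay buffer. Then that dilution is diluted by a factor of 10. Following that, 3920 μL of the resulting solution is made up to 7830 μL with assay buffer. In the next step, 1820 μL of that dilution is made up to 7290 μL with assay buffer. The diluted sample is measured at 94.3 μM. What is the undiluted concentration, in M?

0.226 M

Overall dilution factor = 6 × 4.993 × 10 × 1.997 × 4.005 = 2397.
Original = 94.3 μM × 2397 = 2.26 × 10⁵ μM = 0.226 M.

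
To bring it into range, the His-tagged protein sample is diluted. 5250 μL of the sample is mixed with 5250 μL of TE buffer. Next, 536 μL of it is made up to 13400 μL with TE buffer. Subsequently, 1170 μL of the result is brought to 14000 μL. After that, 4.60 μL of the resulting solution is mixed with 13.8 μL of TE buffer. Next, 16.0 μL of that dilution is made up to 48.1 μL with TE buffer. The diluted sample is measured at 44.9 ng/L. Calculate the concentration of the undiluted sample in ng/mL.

Overall dilution factor = 2 × 25 × 11.97 × 4 × 3.006 = 7194.
Original = 44.9 ng/L × 7194 = 3.23 × 10⁵ ng/L = 323 ng/mL.

323 ng/mL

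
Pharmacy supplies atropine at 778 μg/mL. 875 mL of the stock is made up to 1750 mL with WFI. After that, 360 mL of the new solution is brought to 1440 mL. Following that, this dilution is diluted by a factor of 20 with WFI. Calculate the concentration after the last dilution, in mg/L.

4.86 mg/L

Overall dilution factor = 2 × 4 × 20 = 160.
778 μg/mL / 160 = 4.86 μg/mL = 4.86 mg/L.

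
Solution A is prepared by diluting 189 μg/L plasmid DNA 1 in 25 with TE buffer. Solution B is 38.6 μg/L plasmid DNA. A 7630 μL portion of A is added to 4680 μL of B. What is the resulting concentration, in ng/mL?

19.4 ng/mL

C_A = 189 μg/L / 25 = 7.56 μg/L.
C_mix = (C_A·V_A + C_B·V_B)/(V_A + V_B) = (7.56×7630 + 38.6×4680) / 12310 = 19.4 μg/L = 19.4 ng/mL.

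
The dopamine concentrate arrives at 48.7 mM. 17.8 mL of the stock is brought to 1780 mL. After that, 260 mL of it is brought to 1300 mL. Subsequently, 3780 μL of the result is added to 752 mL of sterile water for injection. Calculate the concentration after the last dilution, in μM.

Overall dilution factor = 100 × 5 × 199.9 = 10.00 × 10⁴.
48.7 mM / 10.00 × 10⁴ = 4.87 × 10⁻⁴ mM = 0.487 μM.

0.487 μM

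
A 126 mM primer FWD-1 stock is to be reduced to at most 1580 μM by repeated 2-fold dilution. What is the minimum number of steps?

Need 2ⁿ ≥ 79.7, so n ≥ log(79.7)/log(2) = 6.32.
Minimum whole steps: n = 7.

7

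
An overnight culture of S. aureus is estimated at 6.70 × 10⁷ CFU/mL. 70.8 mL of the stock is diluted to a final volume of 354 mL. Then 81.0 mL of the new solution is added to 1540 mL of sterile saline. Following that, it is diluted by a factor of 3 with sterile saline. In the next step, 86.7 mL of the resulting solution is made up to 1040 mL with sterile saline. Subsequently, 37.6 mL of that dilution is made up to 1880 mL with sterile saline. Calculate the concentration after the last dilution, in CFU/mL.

Overall dilution factor = 5 × 20.01 × 3 × 12.00 × 50 = 1.80 × 10⁵.
6.70 × 10⁷ CFU/mL / 1.80 × 10⁵ = 372 CFU/mL.

372 CFU/mL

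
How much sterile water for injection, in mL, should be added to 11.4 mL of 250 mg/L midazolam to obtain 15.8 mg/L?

V₂ = C₁V₁/C₂ = 250 × 11.4 / 15.8 = 180 mL.
Diluent to add = V₂ − V₁ = 180 − 11.4 = 169 mL.

169 mL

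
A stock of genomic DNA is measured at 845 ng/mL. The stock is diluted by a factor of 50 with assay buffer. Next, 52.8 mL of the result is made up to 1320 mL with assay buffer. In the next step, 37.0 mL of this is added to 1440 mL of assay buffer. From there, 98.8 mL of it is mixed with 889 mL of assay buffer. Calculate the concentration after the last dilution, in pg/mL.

1.69 pg/mL

Overall dilution factor = 50 × 25 × 39.92 × 9.998 = 4.99 × 10⁵.
845 ng/mL / 4.99 × 10⁵ = 1.69 × 10⁻³ ng/mL = 1.69 pg/mL.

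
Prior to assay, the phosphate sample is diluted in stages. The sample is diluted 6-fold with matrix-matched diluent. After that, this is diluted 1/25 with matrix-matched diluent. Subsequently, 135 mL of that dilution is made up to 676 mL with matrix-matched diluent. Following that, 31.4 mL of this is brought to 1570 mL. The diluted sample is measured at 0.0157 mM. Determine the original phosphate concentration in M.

Overall dilution factor = 6 × 25 × 5.007 × 50 = 3.76 × 10⁴.
Original = 0.0157 mM × 3.76 × 10⁴ = 590 mM = 0.590 M.

0.590 M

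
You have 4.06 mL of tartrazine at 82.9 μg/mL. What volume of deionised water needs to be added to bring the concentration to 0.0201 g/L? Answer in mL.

12.7 mL

0.0201 g/L = 20.1 μg/mL.
V₂ = C₁V₁/C₂ = 82.9 × 4.06 / 20.1 = 16.7 mL.
Diluent to add = V₂ − V₁ = 16.7 − 4.06 = 12.7 mL.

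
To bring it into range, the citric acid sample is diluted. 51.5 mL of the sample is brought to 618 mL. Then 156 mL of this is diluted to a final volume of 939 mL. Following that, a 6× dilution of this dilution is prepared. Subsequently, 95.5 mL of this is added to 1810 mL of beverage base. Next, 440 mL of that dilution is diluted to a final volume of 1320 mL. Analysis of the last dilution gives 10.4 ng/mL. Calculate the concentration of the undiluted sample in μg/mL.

270 μg/mL

Overall dilution factor = 12 × 6.019 × 6 × 19.95 × 3 = 2.59 × 10⁴.
Original = 10.4 ng/mL × 2.59 × 10⁴ = 2.70 × 10⁵ ng/mL = 270 μg/mL.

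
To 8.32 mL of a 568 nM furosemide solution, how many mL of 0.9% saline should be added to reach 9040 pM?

514 mL

9040 pM = 9.04 nM.
V₂ = C₁V₁/C₂ = 568 × 8.32 / 9.04 = 523 mL.
Diluent to add = V₂ − V₁ = 523 − 8.32 = 514 mL.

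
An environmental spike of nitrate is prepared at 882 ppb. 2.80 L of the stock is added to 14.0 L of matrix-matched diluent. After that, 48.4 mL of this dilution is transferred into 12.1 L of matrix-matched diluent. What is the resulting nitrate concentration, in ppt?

586 ppt

Overall dilution factor = 6 × 251 = 1506.
882 ppb / 1506 = 0.586 ppb = 586 ppt.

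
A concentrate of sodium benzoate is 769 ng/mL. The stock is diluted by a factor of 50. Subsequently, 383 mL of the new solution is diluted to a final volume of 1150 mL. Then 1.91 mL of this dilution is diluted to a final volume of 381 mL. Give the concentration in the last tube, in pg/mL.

Overall dilution factor = 50 × 3.003 × 199.5 = 2.99 × 10⁴.
769 ng/mL / 2.99 × 10⁴ = 0.0257 ng/mL = 25.7 pg/mL.

25.7 pg/mL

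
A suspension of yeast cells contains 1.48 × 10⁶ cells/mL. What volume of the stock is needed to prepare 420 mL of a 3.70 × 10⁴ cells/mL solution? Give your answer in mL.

10.5 mL

V₁ = C₂V₂/C₁ = 3.70 × 10⁴ × 420 / 1.48 × 10⁶ = 10.5 mL.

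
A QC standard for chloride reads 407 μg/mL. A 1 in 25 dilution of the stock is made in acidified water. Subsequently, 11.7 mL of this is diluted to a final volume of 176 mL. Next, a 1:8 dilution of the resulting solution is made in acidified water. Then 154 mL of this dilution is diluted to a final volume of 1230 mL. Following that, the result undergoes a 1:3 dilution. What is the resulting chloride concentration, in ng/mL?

5.65 ng/mL

Overall dilution factor = 25 × 15.04 × 8 × 7.987 × 3 = 7.21 × 10⁴.
407 μg/mL / 7.21 × 10⁴ = 5.65 × 10⁻³ μg/mL = 5.65 ng/mL.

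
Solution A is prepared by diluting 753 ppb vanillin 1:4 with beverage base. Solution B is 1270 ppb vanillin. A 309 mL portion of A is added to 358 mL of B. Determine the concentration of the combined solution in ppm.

C_A = 753 ppb / 4 = 188 ppb.
C_mix = (C_A·V_A + C_B·V_B)/(V_A + V_B) = (188×309 + 1270×358) / 667.0 = 769 ppb = 0.769 ppm.

0.769 ppm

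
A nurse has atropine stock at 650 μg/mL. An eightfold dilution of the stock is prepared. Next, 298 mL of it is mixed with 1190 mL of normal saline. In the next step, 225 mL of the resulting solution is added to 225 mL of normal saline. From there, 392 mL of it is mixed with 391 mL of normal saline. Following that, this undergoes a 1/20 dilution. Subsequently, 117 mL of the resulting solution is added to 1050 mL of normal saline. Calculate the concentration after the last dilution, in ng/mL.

20.4 ng/mL

Overall dilution factor = 8 × 4.993 × 2 × 1.997 × 20 × 9.974 = 3.18 × 10⁴.
650 μg/mL / 3.18 × 10⁴ = 0.0204 μg/mL = 20.4 ng/mL.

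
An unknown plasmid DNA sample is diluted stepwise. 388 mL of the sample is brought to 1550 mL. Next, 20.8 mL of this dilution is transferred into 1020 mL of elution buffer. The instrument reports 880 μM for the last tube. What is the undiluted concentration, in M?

0.176 M

Overall dilution factor = 3.995 × 50.04 = 200.
Original = 880 μM × 200 = 1.76 × 10⁵ μM = 0.176 M.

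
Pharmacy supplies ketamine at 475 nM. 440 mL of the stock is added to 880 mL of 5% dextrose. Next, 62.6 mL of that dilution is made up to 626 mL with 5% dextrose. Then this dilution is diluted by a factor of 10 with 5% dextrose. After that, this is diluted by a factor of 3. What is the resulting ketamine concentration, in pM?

528 pM

Overall dilution factor = 3 × 10 × 10 × 3 = 900.
475 nM / 900 = 0.528 nM = 528 pM.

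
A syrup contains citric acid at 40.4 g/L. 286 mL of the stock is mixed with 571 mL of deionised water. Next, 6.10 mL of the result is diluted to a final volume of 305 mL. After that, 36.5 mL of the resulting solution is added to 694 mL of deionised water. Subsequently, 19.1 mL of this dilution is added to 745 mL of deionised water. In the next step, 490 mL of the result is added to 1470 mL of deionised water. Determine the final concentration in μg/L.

Overall dilution factor = 2.997 × 50 × 20.01 × 40.01 × 4 = 4.80 × 10⁵.
40.4 g/L / 4.80 × 10⁵ = 8.42 × 10⁻⁵ g/L = 84.2 μg/L.

84.2 μg/L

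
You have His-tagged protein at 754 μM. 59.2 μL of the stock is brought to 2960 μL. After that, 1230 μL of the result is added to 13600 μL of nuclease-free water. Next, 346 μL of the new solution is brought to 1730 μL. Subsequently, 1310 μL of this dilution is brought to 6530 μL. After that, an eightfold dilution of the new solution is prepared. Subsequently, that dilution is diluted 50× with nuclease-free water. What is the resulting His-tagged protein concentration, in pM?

Overall dilution factor = 50 × 12.06 × 5 × 4.985 × 8 × 50 = 6.01 × 10⁶.
754 μM / 6.01 × 10⁶ = 1.25 × 10⁻⁴ μM = 125 pM.

125 pM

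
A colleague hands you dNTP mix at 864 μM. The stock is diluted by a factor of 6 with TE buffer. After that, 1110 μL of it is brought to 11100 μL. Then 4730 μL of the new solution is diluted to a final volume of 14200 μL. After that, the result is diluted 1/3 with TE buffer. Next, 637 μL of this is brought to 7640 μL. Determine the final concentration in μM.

0.133 μM

Overall dilution factor = 6 × 10 × 3.002 × 3 × 11.99 = 6481.
864 μM / 6481 = 0.133 μM.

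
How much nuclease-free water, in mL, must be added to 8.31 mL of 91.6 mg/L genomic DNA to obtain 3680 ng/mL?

199 mL

3680 ng/mL = 3.68 mg/L.
V₂ = C₁V₁/C₂ = 91.6 × 8.31 / 3.68 = 207 mL.
Diluent to add = V₂ − V₁ = 207 − 8.31 = 199 mL.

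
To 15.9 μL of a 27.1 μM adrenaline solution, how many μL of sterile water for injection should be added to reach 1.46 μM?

V₂ = C₁V₁/C₂ = 27.1 × 15.9 / 1.46 = 295 μL.
Diluent to add = V₂ − V₁ = 295 − 15.9 = 279 μL.

279 μL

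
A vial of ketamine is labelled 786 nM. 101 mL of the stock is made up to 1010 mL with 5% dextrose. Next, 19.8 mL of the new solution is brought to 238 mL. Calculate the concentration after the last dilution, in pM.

Overall dilution factor = 10 × 12.02 = 120.
786 nM / 120 = 6.54 nM = 6540 pM.

6540 pM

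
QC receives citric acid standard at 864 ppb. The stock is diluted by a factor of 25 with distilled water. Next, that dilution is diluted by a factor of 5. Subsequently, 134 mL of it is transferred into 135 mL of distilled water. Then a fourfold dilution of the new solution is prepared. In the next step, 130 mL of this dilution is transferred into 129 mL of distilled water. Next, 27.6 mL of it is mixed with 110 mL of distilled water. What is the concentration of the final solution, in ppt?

Overall dilution factor = 25 × 5 × 2.007 × 4 × 1.992 × 4.986 = 9970.
864 ppb / 9970 = 0.0867 ppb = 86.7 ppt.

86.7 ppt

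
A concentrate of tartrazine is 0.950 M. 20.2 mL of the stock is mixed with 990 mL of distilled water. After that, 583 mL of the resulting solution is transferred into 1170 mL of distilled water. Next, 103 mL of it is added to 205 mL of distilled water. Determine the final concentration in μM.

2110 μM

Overall dilution factor = 50.01 × 3.007 × 2.990 = 450.
0.950 M / 450 = 2.11 × 10⁻³ M = 2110 μM.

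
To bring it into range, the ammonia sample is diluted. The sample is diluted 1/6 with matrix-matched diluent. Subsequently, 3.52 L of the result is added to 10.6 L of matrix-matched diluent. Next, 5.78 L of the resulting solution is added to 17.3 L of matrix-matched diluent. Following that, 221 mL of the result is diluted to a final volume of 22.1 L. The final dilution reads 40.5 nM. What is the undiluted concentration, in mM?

0.389 mM

Overall dilution factor = 6 × 4.011 × 3.993 × 100 = 9611.
Original = 40.5 nM × 9611 = 3.89 × 10⁵ nM = 0.389 mM.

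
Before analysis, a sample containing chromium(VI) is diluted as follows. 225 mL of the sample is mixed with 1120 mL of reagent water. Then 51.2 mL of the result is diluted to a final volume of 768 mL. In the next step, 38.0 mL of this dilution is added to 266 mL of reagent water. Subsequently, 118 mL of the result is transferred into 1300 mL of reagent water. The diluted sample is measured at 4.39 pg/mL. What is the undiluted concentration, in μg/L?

Overall dilution factor = 5.978 × 15 × 8 × 12.02 = 8620.
Original = 4.39 pg/mL × 8620 = 3.78 × 10⁴ pg/mL = 37.8 μg/L.

37.8 μg/L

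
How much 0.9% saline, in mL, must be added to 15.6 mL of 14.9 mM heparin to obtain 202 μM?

1140 mL

202 μM = 0.202 mM.
V₂ = C₁V₁/C₂ = 14.9 × 15.6 / 0.202 = 1151 mL.
Diluent to add = V₂ − V₁ = 1151 − 15.6 = 1140 mL.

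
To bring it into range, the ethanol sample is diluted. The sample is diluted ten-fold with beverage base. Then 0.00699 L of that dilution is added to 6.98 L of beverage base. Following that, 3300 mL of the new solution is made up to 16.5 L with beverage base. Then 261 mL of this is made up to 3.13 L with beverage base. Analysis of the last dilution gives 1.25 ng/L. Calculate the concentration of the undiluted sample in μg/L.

Overall dilution factor = 10 × 999.6 × 5 × 11.99 = 5.99 × 10⁵.
Original = 1.25 ng/L × 5.99 × 10⁵ = 7.49 × 10⁵ ng/L = 749 μg/L.

749 μg/L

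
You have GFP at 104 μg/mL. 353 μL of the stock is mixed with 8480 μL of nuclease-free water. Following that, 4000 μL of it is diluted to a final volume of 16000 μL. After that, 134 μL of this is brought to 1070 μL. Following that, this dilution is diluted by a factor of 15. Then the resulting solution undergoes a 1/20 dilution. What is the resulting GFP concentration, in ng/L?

Overall dilution factor = 25.02 × 4 × 7.985 × 15 × 20 = 2.40 × 10⁵.
104 μg/mL / 2.40 × 10⁵ = 4.34 × 10⁻⁴ μg/mL = 434 ng/L.

434 ng/L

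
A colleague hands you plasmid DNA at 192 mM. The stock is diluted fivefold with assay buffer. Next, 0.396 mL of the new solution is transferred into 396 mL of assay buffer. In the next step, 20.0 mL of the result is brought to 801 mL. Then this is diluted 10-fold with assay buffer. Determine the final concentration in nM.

95.8 nM

Overall dilution factor = 5 × 1001 × 40.05 × 10 = 2.00 × 10⁶.
192 mM / 2.00 × 10⁶ = 9.58 × 10⁻⁵ mM = 95.8 nM.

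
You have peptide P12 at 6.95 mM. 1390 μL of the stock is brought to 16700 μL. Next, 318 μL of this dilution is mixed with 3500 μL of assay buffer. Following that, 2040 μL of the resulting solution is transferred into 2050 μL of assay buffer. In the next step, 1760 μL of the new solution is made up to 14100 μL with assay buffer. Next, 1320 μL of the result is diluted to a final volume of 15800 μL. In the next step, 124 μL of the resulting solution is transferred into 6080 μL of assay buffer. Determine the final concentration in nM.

5.01 nM

Overall dilution factor = 12.01 × 12.01 × 2.005 × 8.011 × 11.97 × 50.03 = 1.39 × 10⁶.
6.95 mM / 1.39 × 10⁶ = 5.01 × 10⁻⁶ mM = 5.01 nM.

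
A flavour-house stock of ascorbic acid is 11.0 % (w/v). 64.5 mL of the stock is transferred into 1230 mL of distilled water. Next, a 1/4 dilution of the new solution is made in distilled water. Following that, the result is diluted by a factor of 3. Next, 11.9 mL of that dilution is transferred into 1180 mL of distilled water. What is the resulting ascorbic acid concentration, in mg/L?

Overall dilution factor = 20.07 × 4 × 3 × 100.2 = 2.41 × 10⁴.
11.0 % (w/v) / 2.41 × 10⁴ = 4.56 × 10⁻⁴ % (w/v) = 4.56 mg/L.

4.56 mg/L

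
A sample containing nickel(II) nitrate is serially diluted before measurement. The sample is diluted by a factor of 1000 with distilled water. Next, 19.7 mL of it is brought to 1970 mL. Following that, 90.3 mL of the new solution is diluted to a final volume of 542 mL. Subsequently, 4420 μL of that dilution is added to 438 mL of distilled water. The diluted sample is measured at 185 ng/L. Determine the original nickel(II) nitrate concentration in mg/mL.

Overall dilution factor = 1000 × 100 × 6.002 × 100.1 = 6.01 × 10⁷.
Original = 185 ng/L × 6.01 × 10⁷ = 1.11 × 10¹⁰ ng/L = 11.1 mg/mL.

11.1 mg/mL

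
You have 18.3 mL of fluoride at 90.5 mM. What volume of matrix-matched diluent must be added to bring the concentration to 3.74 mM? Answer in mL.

V₂ = C₁V₁/C₂ = 90.5 × 18.3 / 3.74 = 443 mL.
Diluent to add = V₂ − V₁ = 443 − 18.3 = 425 mL.

425 mL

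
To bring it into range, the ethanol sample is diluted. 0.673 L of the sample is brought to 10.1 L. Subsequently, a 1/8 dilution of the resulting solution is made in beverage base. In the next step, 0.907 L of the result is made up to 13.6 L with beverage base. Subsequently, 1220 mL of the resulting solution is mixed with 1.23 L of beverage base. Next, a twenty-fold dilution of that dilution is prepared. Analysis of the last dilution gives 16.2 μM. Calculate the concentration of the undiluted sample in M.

1.17 M

Overall dilution factor = 15.01 × 8 × 14.99 × 2.008 × 20 = 7.23 × 10⁴.
Original = 16.2 μM × 7.23 × 10⁴ = 1.17 × 10⁶ μM = 1.17 M.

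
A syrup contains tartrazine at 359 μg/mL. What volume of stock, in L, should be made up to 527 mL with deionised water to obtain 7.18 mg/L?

0.0105 L

7.18 mg/L = 7.18 μg/mL.
V₁ = C₂V₂/C₁ = 7.18 × 527 / 359 = 10.5 mL = 0.0105 L.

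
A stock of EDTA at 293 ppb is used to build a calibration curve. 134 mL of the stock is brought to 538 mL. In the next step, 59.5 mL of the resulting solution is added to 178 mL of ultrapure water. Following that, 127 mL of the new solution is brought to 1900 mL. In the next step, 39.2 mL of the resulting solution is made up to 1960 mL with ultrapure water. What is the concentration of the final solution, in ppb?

Overall dilution factor = 4.015 × 3.992 × 14.96 × 50 = 1.20 × 10⁴.
293 ppb / 1.20 × 10⁴ = 0.0244 ppb.

0.0244 ppb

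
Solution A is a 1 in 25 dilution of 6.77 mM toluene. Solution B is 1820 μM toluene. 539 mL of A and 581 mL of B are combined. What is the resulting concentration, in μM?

C_A = 6.77 mM / 25 = 0.271 mM.
C_B = 1820 μM = 1.82 mM.
C_mix = (C_A·V_A + C_B·V_B)/(V_A + V_B) = (0.271×539 + 1.82×581) / 1120 = 1.07 mM = 1070 μM.

1070 μM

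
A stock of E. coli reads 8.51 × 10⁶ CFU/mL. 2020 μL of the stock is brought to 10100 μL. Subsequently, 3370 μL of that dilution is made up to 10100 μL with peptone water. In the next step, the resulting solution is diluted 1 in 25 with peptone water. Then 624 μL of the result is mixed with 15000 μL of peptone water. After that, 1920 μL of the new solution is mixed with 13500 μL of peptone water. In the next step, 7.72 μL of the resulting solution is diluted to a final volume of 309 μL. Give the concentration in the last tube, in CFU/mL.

2.82 CFU/mL

Overall dilution factor = 5 × 2.997 × 25 × 25.04 × 8.031 × 40.03 = 3.02 × 10⁶.
8.51 × 10⁶ CFU/mL / 3.02 × 10⁶ = 2.82 CFU/mL.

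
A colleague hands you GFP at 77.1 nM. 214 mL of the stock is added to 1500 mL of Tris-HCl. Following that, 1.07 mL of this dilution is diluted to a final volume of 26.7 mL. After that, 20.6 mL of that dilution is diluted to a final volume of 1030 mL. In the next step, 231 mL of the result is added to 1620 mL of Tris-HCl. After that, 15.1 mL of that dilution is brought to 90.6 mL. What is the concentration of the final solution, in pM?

0.160 pM

Overall dilution factor = 8.009 × 24.95 × 50 × 8.013 × 6 = 4.80 × 10⁵.
77.1 nM / 4.80 × 10⁵ = 1.60 × 10⁻⁴ nM = 0.160 pM.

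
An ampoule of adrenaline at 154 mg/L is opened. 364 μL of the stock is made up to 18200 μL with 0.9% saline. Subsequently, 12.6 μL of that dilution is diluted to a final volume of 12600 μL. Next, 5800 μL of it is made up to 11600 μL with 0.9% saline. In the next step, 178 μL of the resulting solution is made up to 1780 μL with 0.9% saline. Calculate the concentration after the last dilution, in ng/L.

154 ng/L

Overall dilution factor = 50 × 1000 × 2 × 10 = 1.00 × 10⁶.
154 mg/L / 1.00 × 10⁶ = 1.54 × 10⁻⁴ mg/L = 154 ng/L.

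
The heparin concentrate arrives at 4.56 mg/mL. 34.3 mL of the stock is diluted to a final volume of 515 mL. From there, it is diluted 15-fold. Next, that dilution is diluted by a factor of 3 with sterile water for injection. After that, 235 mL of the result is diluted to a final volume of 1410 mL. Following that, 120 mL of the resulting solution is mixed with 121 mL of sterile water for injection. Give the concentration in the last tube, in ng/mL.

Overall dilution factor = 15.01 × 15 × 3 × 6 × 2.008 = 8142.
4.56 mg/mL / 8142 = 5.60 × 10⁻⁴ mg/mL = 560 ng/mL.

560 ng/mL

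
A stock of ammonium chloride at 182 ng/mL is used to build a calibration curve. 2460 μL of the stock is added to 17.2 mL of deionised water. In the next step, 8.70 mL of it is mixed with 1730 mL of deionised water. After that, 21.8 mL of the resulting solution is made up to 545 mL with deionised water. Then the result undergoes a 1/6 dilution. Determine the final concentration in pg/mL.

Overall dilution factor = 7.992 × 199.9 × 25 × 6 = 2.40 × 10⁵.
182 ng/mL / 2.40 × 10⁵ = 7.60 × 10⁻⁴ ng/mL = 0.760 pg/mL.

0.760 pg/mL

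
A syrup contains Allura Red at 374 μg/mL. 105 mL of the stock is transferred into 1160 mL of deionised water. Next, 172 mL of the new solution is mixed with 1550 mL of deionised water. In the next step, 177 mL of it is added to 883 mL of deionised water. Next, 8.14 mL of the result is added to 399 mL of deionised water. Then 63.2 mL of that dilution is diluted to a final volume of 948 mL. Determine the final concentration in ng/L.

Overall dilution factor = 12.05 × 10.01 × 5.989 × 50.02 × 15 = 5.42 × 10⁵.
374 μg/mL / 5.42 × 10⁵ = 6.90 × 10⁻⁴ μg/mL = 690 ng/L.

690 ng/L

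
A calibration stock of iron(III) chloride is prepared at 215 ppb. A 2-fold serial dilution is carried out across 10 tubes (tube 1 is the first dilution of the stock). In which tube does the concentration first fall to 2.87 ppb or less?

tube 7

Tube n has concentration 215 ppb / 2ⁿ.
Need 2ⁿ ≥ 215 ppb / 2.87 ppb = 74.9, so n ≥ 6.23.
First such tube: n = 7.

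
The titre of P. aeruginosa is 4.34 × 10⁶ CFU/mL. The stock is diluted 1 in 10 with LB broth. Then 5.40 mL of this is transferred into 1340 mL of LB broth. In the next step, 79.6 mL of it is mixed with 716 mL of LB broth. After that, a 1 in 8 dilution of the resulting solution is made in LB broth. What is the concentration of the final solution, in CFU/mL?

21.8 CFU/mL

Overall dilution factor = 10 × 249.1 × 9.995 × 8 = 1.99 × 10⁵.
4.34 × 10⁶ CFU/mL / 1.99 × 10⁵ = 21.8 CFU/mL.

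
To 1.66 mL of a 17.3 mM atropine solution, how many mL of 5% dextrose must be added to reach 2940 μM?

2940 μM = 2.94 mM.
V₂ = C₁V₁/C₂ = 17.3 × 1.66 / 2.94 = 9.77 mL.
Diluent to add = V₂ − V₁ = 9.77 − 1.66 = 8.11 mL.

8.11 mL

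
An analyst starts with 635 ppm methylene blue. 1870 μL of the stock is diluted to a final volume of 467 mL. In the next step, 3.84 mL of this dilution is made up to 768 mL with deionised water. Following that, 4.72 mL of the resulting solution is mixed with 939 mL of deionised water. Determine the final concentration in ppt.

Overall dilution factor = 249.7 × 200 × 199.9 = 9.99 × 10⁶.
635 ppm / 9.99 × 10⁶ = 6.36 × 10⁻⁵ ppm = 63.6 ppt.

63.6 ppt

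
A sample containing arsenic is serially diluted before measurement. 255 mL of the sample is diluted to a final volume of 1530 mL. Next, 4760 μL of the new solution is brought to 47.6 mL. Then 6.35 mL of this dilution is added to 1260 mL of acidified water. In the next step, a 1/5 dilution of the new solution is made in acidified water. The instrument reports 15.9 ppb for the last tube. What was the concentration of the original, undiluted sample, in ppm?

Overall dilution factor = 6 × 10 × 199.4 × 5 = 5.98 × 10⁴.
Original = 15.9 ppb × 5.98 × 10⁴ = 9.51 × 10⁵ ppb = 951 ppm.

951 ppm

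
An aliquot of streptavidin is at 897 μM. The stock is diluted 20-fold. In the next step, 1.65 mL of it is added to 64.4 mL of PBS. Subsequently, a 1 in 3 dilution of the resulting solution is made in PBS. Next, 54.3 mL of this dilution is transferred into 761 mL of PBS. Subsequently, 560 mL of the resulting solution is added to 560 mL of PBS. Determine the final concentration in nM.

Overall dilution factor = 20 × 40.03 × 3 × 15.01 × 2 = 7.21 × 10⁴.
897 μM / 7.21 × 10⁴ = 0.0124 μM = 12.4 nM.

12.4 nM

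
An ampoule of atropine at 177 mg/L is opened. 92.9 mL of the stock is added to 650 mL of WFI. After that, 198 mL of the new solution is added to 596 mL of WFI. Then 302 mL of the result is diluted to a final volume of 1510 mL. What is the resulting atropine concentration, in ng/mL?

Overall dilution factor = 7.997 × 4.010 × 5 = 160.
177 mg/L / 160 = 1.10 mg/L = 1100 ng/mL.

1100 ng/mL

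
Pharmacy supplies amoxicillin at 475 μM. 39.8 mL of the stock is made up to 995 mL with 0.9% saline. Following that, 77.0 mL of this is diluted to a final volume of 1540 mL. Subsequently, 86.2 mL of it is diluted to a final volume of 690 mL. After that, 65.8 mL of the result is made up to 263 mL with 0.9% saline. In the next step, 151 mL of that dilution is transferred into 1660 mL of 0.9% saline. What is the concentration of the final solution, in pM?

Overall dilution factor = 25 × 20 × 8.005 × 3.997 × 11.99 = 1.92 × 10⁵.
475 μM / 1.92 × 10⁵ = 2.48 × 10⁻³ μM = 2480 pM.

2480 pM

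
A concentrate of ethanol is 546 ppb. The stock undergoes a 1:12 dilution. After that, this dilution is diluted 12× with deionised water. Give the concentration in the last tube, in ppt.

3790 ppt

Overall dilution factor = 12 × 12 = 144.
546 ppb / 144 = 3.79 ppb = 3790 ppt.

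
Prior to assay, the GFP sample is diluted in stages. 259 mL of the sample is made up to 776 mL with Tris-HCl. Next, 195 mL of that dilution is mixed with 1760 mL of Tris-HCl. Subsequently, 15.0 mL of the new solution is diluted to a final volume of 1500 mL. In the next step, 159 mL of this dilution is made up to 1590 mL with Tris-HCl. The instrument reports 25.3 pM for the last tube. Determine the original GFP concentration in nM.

760 nM

Overall dilution factor = 2.996 × 10.03 × 100 × 10 = 3.00 × 10⁴.
Original = 25.3 pM × 3.00 × 10⁴ = 7.60 × 10⁵ pM = 760 nM.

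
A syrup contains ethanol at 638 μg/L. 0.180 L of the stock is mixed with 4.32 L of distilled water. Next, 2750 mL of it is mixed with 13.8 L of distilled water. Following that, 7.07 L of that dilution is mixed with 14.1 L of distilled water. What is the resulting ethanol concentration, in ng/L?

Overall dilution factor = 25 × 6.018 × 2.994 = 451.
638 μg/L / 451 = 1.42 μg/L = 1420 ng/L.

1420 ng/L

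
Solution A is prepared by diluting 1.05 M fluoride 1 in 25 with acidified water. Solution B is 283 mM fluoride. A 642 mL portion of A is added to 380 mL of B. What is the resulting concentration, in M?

C_A = 1.05 M / 25 = 0.0420 M.
C_B = 283 mM = 0.283 M.
C_mix = (C_A·V_A + C_B·V_B)/(V_A + V_B) = (0.0420×642 + 0.283×380) / 1022 = 0.132 M.

0.132 M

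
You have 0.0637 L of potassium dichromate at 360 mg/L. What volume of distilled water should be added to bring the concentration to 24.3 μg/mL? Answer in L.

0.880 L

24.3 μg/mL = 24.3 mg/L.
V₂ = C₁V₁/C₂ = 360 × 0.0637 / 24.3 = 0.944 L.
Diluent to add = V₂ − V₁ = 0.944 − 0.0637 = 0.880 L.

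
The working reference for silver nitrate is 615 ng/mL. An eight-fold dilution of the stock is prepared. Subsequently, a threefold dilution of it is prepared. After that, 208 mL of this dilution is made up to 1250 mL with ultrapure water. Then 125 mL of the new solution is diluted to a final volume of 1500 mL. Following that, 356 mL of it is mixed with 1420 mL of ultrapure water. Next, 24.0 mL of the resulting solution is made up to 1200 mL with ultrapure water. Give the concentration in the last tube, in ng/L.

Overall dilution factor = 8 × 3 × 6.010 × 12 × 4.989 × 50 = 4.32 × 10⁵.
615 ng/mL / 4.32 × 10⁵ = 1.42 × 10⁻³ ng/mL = 1.42 ng/L.

1.42 ng/L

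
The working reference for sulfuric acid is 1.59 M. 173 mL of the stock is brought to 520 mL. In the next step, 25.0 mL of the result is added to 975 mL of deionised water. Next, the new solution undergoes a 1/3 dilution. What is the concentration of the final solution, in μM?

4410 μM

Overall dilution factor = 3.006 × 40 × 3 = 361.
1.59 M / 361 = 4.41 × 10⁻³ M = 4410 μM.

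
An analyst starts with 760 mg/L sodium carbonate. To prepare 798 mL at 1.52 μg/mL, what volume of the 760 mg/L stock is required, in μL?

1.52 μg/mL = 1.52 mg/L.
V₁ = C₂V₂/C₁ = 1.52 × 798 / 760 = 1.60 mL = 1600 μL.

1600 μL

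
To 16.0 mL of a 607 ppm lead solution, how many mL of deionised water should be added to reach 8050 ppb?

1190 mL

8050 ppb = 8.05 ppm.
V₂ = C₁V₁/C₂ = 607 × 16.0 / 8.05 = 1206 mL.
Diluent to add = V₂ − V₁ = 1206 − 16.0 = 1190 mL.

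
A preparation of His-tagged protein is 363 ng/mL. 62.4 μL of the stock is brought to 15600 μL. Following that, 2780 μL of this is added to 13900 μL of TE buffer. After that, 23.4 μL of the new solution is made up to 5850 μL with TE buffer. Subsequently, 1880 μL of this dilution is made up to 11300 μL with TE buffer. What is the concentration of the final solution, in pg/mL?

Overall dilution factor = 250 × 6 × 250 × 6.011 = 2.25 × 10⁶.
363 ng/mL / 2.25 × 10⁶ = 1.61 × 10⁻⁴ ng/mL = 0.161 pg/mL.

0.161 pg/mL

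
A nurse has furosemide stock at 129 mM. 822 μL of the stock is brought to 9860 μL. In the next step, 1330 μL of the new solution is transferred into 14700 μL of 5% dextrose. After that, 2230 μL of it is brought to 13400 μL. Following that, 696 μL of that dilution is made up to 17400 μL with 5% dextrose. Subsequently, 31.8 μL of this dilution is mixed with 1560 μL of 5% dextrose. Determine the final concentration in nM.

Overall dilution factor = 12.00 × 12.05 × 6.009 × 25 × 50.06 = 1.09 × 10⁶.
129 mM / 1.09 × 10⁶ = 1.19 × 10⁻⁴ mM = 119 nM.

119 nM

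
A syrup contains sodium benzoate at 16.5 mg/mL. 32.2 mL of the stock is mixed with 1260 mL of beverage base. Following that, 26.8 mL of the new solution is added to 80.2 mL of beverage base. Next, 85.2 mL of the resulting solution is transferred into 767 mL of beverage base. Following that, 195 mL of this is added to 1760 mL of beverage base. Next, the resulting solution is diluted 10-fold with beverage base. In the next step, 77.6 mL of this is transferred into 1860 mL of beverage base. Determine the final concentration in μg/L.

4.11 μg/L

Overall dilution factor = 40.13 × 3.993 × 10.00 × 10.03 × 10 × 24.97 = 4.01 × 10⁶.
16.5 mg/mL / 4.01 × 10⁶ = 4.11 × 10⁻⁶ mg/mL = 4.11 μg/L.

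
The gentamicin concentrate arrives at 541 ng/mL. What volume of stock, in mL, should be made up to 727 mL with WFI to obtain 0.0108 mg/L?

0.0108 mg/L = 10.8 ng/mL.
V₁ = C₂V₂/C₁ = 10.8 × 727 / 541 = 14.5 mL.

14.5 mL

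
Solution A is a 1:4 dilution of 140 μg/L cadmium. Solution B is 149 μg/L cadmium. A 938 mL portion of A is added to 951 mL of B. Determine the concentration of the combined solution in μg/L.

C_A = 140 μg/L / 4 = 35.0 μg/L.
C_mix = (C_A·V_A + C_B·V_B)/(V_A + V_B) = (35.0×938 + 149×951) / 1889 = 92.4 μg/L.

92.4 μg/L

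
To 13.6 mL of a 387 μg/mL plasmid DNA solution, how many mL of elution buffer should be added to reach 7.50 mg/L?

688 mL

7.50 mg/L = 7.50 μg/mL.
V₂ = C₁V₁/C₂ = 387 × 13.6 / 7.50 = 702 mL.
Diluent to add = V₂ − V₁ = 702 − 13.6 = 688 mL.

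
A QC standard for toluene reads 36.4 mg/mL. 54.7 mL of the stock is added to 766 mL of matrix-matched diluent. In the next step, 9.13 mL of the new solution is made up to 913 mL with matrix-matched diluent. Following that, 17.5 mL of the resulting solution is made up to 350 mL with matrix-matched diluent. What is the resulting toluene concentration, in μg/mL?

Overall dilution factor = 15.00 × 100 × 20 = 3.00 × 10⁴.
36.4 mg/mL / 3.00 × 10⁴ = 1.21 × 10⁻³ mg/mL = 1.21 μg/mL.

1.21 μg/mL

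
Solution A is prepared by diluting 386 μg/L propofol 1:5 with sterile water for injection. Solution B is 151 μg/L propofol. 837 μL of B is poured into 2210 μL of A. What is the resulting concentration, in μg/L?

C_A = 386 μg/L / 5 = 77.2 μg/L.
C_mix = (C_A·V_A + C_B·V_B)/(V_A + V_B) = (77.2×2210 + 151×837) / 3047 = 97.5 μg/L.

97.5 μg/L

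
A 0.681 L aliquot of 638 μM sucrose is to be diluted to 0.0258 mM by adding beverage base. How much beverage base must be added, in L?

0.0258 mM = 25.8 μM.
V₂ = C₁V₁/C₂ = 638 × 0.681 / 25.8 = 16.8 L.
Diluent to add = V₂ − V₁ = 16.8 − 0.681 = 16.2 L.

16.2 L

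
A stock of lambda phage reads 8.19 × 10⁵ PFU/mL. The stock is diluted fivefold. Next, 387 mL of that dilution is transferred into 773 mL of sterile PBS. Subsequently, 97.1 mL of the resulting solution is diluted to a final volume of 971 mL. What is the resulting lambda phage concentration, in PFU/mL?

Overall dilution factor = 5 × 2.997 × 10 = 150.
8.19 × 10⁵ PFU/mL / 150 = 5460 PFU/mL.

5460 PFU/mL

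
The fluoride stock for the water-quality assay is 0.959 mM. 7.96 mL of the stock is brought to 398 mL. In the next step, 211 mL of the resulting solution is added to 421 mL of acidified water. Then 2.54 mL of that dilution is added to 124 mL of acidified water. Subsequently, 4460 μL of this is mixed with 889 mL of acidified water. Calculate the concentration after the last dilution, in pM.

642 pM

Overall dilution factor = 50 × 2.995 × 49.82 × 200.3 = 1.49 × 10⁶.
0.959 mM / 1.49 × 10⁶ = 6.42 × 10⁻⁷ mM = 642 pM.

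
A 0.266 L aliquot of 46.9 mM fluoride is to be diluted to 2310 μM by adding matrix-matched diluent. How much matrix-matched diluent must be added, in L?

5.13 L

2310 μM = 2.31 mM.
V₂ = C₁V₁/C₂ = 46.9 × 0.266 / 2.31 = 5.40 L.
Diluent to add = V₂ − V₁ = 5.40 − 0.266 = 5.13 L.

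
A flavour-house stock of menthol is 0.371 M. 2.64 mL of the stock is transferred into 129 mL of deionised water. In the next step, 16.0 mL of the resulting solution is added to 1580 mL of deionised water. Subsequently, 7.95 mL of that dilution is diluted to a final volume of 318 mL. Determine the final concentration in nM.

Overall dilution factor = 49.86 × 99.75 × 40 = 1.99 × 10⁵.
0.371 M / 1.99 × 10⁵ = 1.86 × 10⁻⁶ M = 1860 nM.

1860 nM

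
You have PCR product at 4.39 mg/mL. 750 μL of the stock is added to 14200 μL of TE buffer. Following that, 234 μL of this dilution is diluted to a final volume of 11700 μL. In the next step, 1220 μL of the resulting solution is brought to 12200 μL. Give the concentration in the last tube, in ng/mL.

Overall dilution factor = 19.93 × 50 × 10 = 9967.
4.39 mg/mL / 9967 = 4.40 × 10⁻⁴ mg/mL = 440 ng/mL.

440 ng/mL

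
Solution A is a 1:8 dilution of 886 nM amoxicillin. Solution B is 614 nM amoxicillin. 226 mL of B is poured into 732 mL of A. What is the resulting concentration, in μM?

C_A = 886 nM / 8 = 111 nM.
C_mix = (C_A·V_A + C_B·V_B)/(V_A + V_B) = (111×732 + 614×226) / 958.0 = 229 nM = 0.229 μM.

0.229 μM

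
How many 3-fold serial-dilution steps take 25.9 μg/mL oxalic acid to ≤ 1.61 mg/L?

Need 3ⁿ ≥ 16.1, so n ≥ log(16.1)/log(3) = 2.53.
Minimum whole steps: n = 3.

3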